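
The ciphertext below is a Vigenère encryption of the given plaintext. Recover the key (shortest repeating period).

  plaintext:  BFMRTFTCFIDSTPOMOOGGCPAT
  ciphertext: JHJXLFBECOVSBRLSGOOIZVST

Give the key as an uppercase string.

  i= 0: J-B =  8 → I
  i= 1: H-F =  2 → C
  i= 2: J-M = 23 → X
  i= 3: X-R =  6 → G
  i= 4: L-T = 18 → S
  i= 5: F-F =  0 → A
  i= 6: B-T =  8 → I
  i= 7: E-C =  2 → C
  i= 8: C-F = 23 → X
  i= 9: O-I =  6 → G
  i=10: V-D = 18 → S
  i=11: S-S =  0 → A
  i=12: B-T =  8 → I
  i=13: R-P =  2 → C
  i=14: L-O = 23 → X
  i=15: S-M =  6 → G
  i=16: G-O = 18 → S
  i=17: O-O =  0 → A
  i=18: O-G =  8 → I
  i=19: I-G =  2 → C
  i=20: Z-C = 23 → X
  i=21: V-P =  6 → G
  i=22: S-A = 18 → S
  i=23: T-T =  0 → A
  shifts repeat with period 6: ICXGSA

ICXGSA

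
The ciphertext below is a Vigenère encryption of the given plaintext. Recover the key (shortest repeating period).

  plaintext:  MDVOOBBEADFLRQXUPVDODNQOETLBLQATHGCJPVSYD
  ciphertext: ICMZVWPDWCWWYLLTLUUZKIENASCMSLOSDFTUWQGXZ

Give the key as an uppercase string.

WZRLHVOZ

  i= 0: I-M = 22 → W
  i= 1: C-D = 25 → Z
  i= 2: M-V = 17 → R
  i= 3: Z-O = 11 → L
  i= 4: V-O =  7 → H
  i= 5: W-B = 21 → V
  i= 6: P-B = 14 → O
  i= 7: D-E = 25 → Z
  i= 8: W-A = 22 → W
  i= 9: C-D = 25 → Z
  i=10: W-F = 17 → R
  i=11: W-L = 11 → L
  i=12: Y-R =  7 → H
  i=13: L-Q = 21 → V
  i=14: L-X = 14 → O
  i=15: T-U = 25 → Z
  i=16: L-P = 22 → W
  i=17: U-V = 25 → Z
  i=18: U-D = 17 → R
  i=19: Z-O = 11 → L
  i=20: K-D =  7 → H
  i=21: I-N = 21 → V
  i=22: E-Q = 14 → O
  i=23: N-O = 25 → Z
  i=24: A-E = 22 → W
  i=25: S-T = 25 → Z
  i=26: C-L = 17 → R
  i=27: M-B = 11 → L
  i=28: S-L =  7 → H
  i=29: L-Q = 21 → V
  i=30: O-A = 14 → O
  i=31: S-T = 25 → Z
  i=32: D-H = 22 → W
  i=33: F-G = 25 → Z
  i=34: T-C = 17 → R
  i=35: U-J = 11 → L
  i=36: W-P =  7 → H
  i=37: Q-V = 21 → V
  i=38: G-S = 14 → O
  i=39: X-Y = 25 → Z
  i=40: Z-D = 22 → W
  shifts repeat with period 8: WZRLHVOZ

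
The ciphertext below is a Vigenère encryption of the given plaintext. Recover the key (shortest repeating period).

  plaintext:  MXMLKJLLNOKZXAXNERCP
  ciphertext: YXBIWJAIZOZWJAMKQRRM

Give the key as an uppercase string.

MAPX

  i= 0: Y-M = 12 → M
  i= 1: X-X =  0 → A
  i= 2: B-M = 15 → P
  i= 3: I-L = 23 → X
  i= 4: W-K = 12 → M
  i= 5: J-J =  0 → A
  i= 6: A-L = 15 → P
  i= 7: I-L = 23 → X
  i= 8: Z-N = 12 → M
  i= 9: O-O =  0 → A
  i=10: Z-K = 15 → P
  i=11: W-Z = 23 → X
  i=12: J-X = 12 → M
  i=13: A-A =  0 → A
  i=14: M-X = 15 → P
  i=15: K-N = 23 → X
  i=16: Q-E = 12 → M
  i=17: R-R =  0 → A
  i=18: R-C = 15 → P
  i=19: M-P = 23 → X
  shifts repeat with period 4: MAPX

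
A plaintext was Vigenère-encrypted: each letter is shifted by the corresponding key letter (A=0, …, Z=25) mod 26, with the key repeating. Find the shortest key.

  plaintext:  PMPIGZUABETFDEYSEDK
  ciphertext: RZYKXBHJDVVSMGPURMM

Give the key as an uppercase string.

CNJCR

  i= 0: R-P =  2 → C
  i= 1: Z-M = 13 → N
  i= 2: Y-P =  9 → J
  i= 3: K-I =  2 → C
  i= 4: X-G = 17 → R
  i= 5: B-Z =  2 → C
  i= 6: H-U = 13 → N
  i= 7: J-A =  9 → J
  i= 8: D-B =  2 → C
  i= 9: V-E = 17 → R
  i=10: V-T =  2 → C
  i=11: S-F = 13 → N
  i=12: M-D =  9 → J
  i=13: G-E =  2 → C
  i=14: P-Y = 17 → R
  i=15: U-S =  2 → C
  i=16: R-E = 13 → N
  i=17: M-D =  9 → J
  i=18: M-K =  2 → C
  shifts repeat with period 5: CNJCR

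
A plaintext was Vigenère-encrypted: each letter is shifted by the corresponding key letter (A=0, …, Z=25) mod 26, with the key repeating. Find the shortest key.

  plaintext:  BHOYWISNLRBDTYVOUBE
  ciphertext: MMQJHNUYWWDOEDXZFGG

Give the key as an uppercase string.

  i= 0: M-B = 11 → L
  i= 1: M-H =  5 → F
  i= 2: Q-O =  2 → C
  i= 3: J-Y = 11 → L
  i= 4: H-W = 11 → L
  i= 5: N-I =  5 → F
  i= 6: U-S =  2 → C
  i= 7: Y-N = 11 → L
  i= 8: W-L = 11 → L
  i= 9: W-R =  5 → F
  i=10: D-B =  2 → C
  i=11: O-D = 11 → L
  i=12: E-T = 11 → L
  i=13: D-Y =  5 → F
  i=14: X-V =  2 → C
  i=15: Z-O = 11 → L
  i=16: F-U = 11 → L
  i=17: G-B =  5 → F
  i=18: G-E =  2 → C
  shifts repeat with period 4: LFCL

LFCL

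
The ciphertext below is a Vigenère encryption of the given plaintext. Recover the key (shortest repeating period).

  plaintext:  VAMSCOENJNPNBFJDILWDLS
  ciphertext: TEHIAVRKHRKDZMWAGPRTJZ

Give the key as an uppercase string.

  i= 0: T-V = 24 → Y
  i= 1: E-A =  4 → E
  i= 2: H-M = 21 → V
  i= 3: I-S = 16 → Q
  i= 4: A-C = 24 → Y
  i= 5: V-O =  7 → H
  i= 6: R-E = 13 → N
  i= 7: K-N = 23 → X
  i= 8: H-J = 24 → Y
  i= 9: R-N =  4 → E
  i=10: K-P = 21 → V
  i=11: D-N = 16 → Q
  i=12: Z-B = 24 → Y
  i=13: M-F =  7 → H
  i=14: W-J = 13 → N
  i=15: A-D = 23 → X
  i=16: G-I = 24 → Y
  i=17: P-L =  4 → E
  i=18: R-W = 21 → V
  i=19: T-D = 16 → Q
  i=20: J-L = 24 → Y
  i=21: Z-S =  7 → H
  shifts repeat with period 8: YEVQYHNX

YEVQYHNX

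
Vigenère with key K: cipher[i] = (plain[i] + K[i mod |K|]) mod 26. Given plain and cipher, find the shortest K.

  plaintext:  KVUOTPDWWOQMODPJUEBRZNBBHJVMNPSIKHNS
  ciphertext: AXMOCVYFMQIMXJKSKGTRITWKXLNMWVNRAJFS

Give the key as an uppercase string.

QCSAJGVJ

  i= 0: A-K = 16 → Q
  i= 1: X-V =  2 → C
  i= 2: M-U = 18 → S
  i= 3: O-O =  0 → A
  i= 4: C-T =  9 → J
  i= 5: V-P =  6 → G
  i= 6: Y-D = 21 → V
  i= 7: F-W =  9 → J
  i= 8: M-W = 16 → Q
  i= 9: Q-O =  2 → C
  i=10: I-Q = 18 → S
  i=11: M-M =  0 → A
  i=12: X-O =  9 → J
  i=13: J-D =  6 → G
  i=14: K-P = 21 → V
  i=15: S-J =  9 → J
  i=16: K-U = 16 → Q
  i=17: G-E =  2 → C
  i=18: T-B = 18 → S
  i=19: R-R =  0 → A
  i=20: I-Z =  9 → J
  i=21: T-N =  6 → G
  i=22: W-B = 21 → V
  i=23: K-B =  9 → J
  i=24: X-H = 16 → Q
  i=25: L-J =  2 → C
  i=26: N-V = 18 → S
  i=27: M-M =  0 → A
  i=28: W-N =  9 → J
  i=29: V-P =  6 → G
  i=30: N-S = 21 → V
  i=31: R-I =  9 → J
  i=32: A-K = 16 → Q
  i=33: J-H =  2 → C
  i=34: F-N = 18 → S
  i=35: S-S =  0 → A
  shifts repeat with period 8: QCSAJGVJ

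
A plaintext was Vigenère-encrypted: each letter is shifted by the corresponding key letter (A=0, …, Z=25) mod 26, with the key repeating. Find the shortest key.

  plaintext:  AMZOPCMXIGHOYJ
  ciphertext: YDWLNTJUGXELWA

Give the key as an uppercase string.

YRXX

  i= 0: Y-A = 24 → Y
  i= 1: D-M = 17 → R
  i= 2: W-Z = 23 → X
  i= 3: L-O = 23 → X
  i= 4: N-P = 24 → Y
  i= 5: T-C = 17 → R
  i= 6: J-M = 23 → X
  i= 7: U-X = 23 → X
  i= 8: G-I = 24 → Y
  i= 9: X-G = 17 → R
  i=10: E-H = 23 → X
  i=11: L-O = 23 → X
  i=12: W-Y = 24 → Y
  i=13: A-J = 17 → R
  shifts repeat with period 4: YRXX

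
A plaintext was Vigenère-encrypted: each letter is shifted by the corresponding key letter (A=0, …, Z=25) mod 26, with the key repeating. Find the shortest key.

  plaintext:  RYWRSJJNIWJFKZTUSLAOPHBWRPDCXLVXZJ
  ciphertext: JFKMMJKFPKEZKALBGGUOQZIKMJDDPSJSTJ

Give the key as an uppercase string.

SHOVUAB

  i= 0: J-R = 18 → S
  i= 1: F-Y =  7 → H
  i= 2: K-W = 14 → O
  i= 3: M-R = 21 → V
  i= 4: M-S = 20 → U
  i= 5: J-J =  0 → A
  i= 6: K-J =  1 → B
  i= 7: F-N = 18 → S
  i= 8: P-I =  7 → H
  i= 9: K-W = 14 → O
  i=10: E-J = 21 → V
  i=11: Z-F = 20 → U
  i=12: K-K =  0 → A
  i=13: A-Z =  1 → B
  i=14: L-T = 18 → S
  i=15: B-U =  7 → H
  i=16: G-S = 14 → O
  i=17: G-L = 21 → V
  i=18: U-A = 20 → U
  i=19: O-O =  0 → A
  i=20: Q-P =  1 → B
  i=21: Z-H = 18 → S
  i=22: I-B =  7 → H
  i=23: K-W = 14 → O
  i=24: M-R = 21 → V
  i=25: J-P = 20 → U
  i=26: D-D =  0 → A
  i=27: D-C =  1 → B
  i=28: P-X = 18 → S
  i=29: S-L =  7 → H
  i=30: J-V = 14 → O
  i=31: S-X = 21 → V
  i=32: T-Z = 20 → U
  i=33: J-J =  0 → A
  shifts repeat with period 7: SHOVUAB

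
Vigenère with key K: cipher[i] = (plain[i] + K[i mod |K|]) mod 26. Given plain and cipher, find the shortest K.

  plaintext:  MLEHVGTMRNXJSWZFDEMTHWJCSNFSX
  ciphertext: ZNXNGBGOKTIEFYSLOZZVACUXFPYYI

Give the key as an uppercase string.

  i= 0: Z-M = 13 → N
  i= 1: N-L =  2 → C
  i= 2: X-E = 19 → T
  i= 3: N-H =  6 → G
  i= 4: G-V = 11 → L
  i= 5: B-G = 21 → V
  i= 6: G-T = 13 → N
  i= 7: O-M =  2 → C
  i= 8: K-R = 19 → T
  i= 9: T-N =  6 → G
  i=10: I-X = 11 → L
  i=11: E-J = 21 → V
  i=12: F-S = 13 → N
  i=13: Y-W =  2 → C
  i=14: S-Z = 19 → T
  i=15: L-F =  6 → G
  i=16: O-D = 11 → L
  i=17: Z-E = 21 → V
  i=18: Z-M = 13 → N
  i=19: V-T =  2 → C
  i=20: A-H = 19 → T
  i=21: C-W =  6 → G
  i=22: U-J = 11 → L
  i=23: X-C = 21 → V
  i=24: F-S = 13 → N
  i=25: P-N =  2 → C
  i=26: Y-F = 19 → T
  i=27: Y-S =  6 → G
  i=28: I-X = 11 → L
  shifts repeat with period 6: NCTGLV

NCTGLV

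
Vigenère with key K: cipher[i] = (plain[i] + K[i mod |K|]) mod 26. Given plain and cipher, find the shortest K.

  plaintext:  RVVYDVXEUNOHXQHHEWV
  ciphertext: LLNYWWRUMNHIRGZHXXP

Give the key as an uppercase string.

  i= 0: L-R = 20 → U
  i= 1: L-V = 16 → Q
  i= 2: N-V = 18 → S
  i= 3: Y-Y =  0 → A
  i= 4: W-D = 19 → T
  i= 5: W-V =  1 → B
  i= 6: R-X = 20 → U
  i= 7: U-E = 16 → Q
  i= 8: M-U = 18 → S
  i= 9: N-N =  0 → A
  i=10: H-O = 19 → T
  i=11: I-H =  1 → B
  i=12: R-X = 20 → U
  i=13: G-Q = 16 → Q
  i=14: Z-H = 18 → S
  i=15: H-H =  0 → A
  i=16: X-E = 19 → T
  i=17: X-W =  1 → B
  i=18: P-V = 20 → U
  shifts repeat with period 6: UQSATB

UQSATB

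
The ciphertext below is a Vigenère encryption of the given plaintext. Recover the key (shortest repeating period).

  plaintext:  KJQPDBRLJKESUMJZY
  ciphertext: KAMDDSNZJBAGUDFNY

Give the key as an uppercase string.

ARWO

  i= 0: K-K =  0 → A
  i= 1: A-J = 17 → R
  i= 2: M-Q = 22 → W
  i= 3: D-P = 14 → O
  i= 4: D-D =  0 → A
  i= 5: S-B = 17 → R
  i= 6: N-R = 22 → W
  i= 7: Z-L = 14 → O
  i= 8: J-J =  0 → A
  i= 9: B-K = 17 → R
  i=10: A-E = 22 → W
  i=11: G-S = 14 → O
  i=12: U-U =  0 → A
  i=13: D-M = 17 → R
  i=14: F-J = 22 → W
  i=15: N-Z = 14 → O
  i=16: Y-Y =  0 → A
  shifts repeat with period 4: ARWO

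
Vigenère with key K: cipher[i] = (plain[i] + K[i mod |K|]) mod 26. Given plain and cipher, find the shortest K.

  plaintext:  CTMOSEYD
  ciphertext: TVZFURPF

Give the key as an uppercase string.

RCN

  i= 0: T-C = 17 → R
  i= 1: V-T =  2 → C
  i= 2: Z-M = 13 → N
  i= 3: F-O = 17 → R
  i= 4: U-S =  2 → C
  i= 5: R-E = 13 → N
  i= 6: P-Y = 17 → R
  i= 7: F-D =  2 → C
  shifts repeat with period 3: RCN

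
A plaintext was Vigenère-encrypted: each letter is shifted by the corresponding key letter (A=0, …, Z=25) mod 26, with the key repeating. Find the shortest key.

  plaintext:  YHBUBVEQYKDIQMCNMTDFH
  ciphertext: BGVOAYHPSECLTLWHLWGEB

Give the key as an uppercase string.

DZUUZD

  i= 0: B-Y =  3 → D
  i= 1: G-H = 25 → Z
  i= 2: V-B = 20 → U
  i= 3: O-U = 20 → U
  i= 4: A-B = 25 → Z
  i= 5: Y-V =  3 → D
  i= 6: H-E =  3 → D
  i= 7: P-Q = 25 → Z
  i= 8: S-Y = 20 → U
  i= 9: E-K = 20 → U
  i=10: C-D = 25 → Z
  i=11: L-I =  3 → D
  i=12: T-Q =  3 → D
  i=13: L-M = 25 → Z
  i=14: W-C = 20 → U
  i=15: H-N = 20 → U
  i=16: L-M = 25 → Z
  i=17: W-T =  3 → D
  i=18: G-D =  3 → D
  i=19: E-F = 25 → Z
  i=20: B-H = 20 → U
  shifts repeat with period 6: DZUUZD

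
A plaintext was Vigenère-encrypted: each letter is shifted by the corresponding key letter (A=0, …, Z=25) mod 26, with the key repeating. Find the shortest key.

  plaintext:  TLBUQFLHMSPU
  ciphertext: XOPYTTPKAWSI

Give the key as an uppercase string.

  i= 0: X-T =  4 → E
  i= 1: O-L =  3 → D
  i= 2: P-B = 14 → O
  i= 3: Y-U =  4 → E
  i= 4: T-Q =  3 → D
  i= 5: T-F = 14 → O
  i= 6: P-L =  4 → E
  i= 7: K-H =  3 → D
  i= 8: A-M = 14 → O
  i= 9: W-S =  4 → E
  i=10: S-P =  3 → D
  i=11: I-U = 14 → O
  shifts repeat with period 3: EDO

EDO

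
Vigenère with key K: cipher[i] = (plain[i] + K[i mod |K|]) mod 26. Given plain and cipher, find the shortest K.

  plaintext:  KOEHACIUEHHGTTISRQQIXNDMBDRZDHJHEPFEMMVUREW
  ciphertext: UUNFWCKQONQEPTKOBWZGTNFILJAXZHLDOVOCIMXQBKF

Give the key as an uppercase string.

KGJYWACW

  i= 0: U-K = 10 → K
  i= 1: U-O =  6 → G
  i= 2: N-E =  9 → J
  i= 3: F-H = 24 → Y
  i= 4: W-A = 22 → W
  i= 5: C-C =  0 → A
  i= 6: K-I =  2 → C
  i= 7: Q-U = 22 → W
  i= 8: O-E = 10 → K
  i= 9: N-H =  6 → G
  i=10: Q-H =  9 → J
  i=11: E-G = 24 → Y
  i=12: P-T = 22 → W
  i=13: T-T =  0 → A
  i=14: K-I =  2 → C
  i=15: O-S = 22 → W
  i=16: B-R = 10 → K
  i=17: W-Q =  6 → G
  i=18: Z-Q =  9 → J
  i=19: G-I = 24 → Y
  i=20: T-X = 22 → W
  i=21: N-N =  0 → A
  i=22: F-D =  2 → C
  i=23: I-M = 22 → W
  i=24: L-B = 10 → K
  i=25: J-D =  6 → G
  i=26: A-R =  9 → J
  i=27: X-Z = 24 → Y
  i=28: Z-D = 22 → W
  i=29: H-H =  0 → A
  i=30: L-J =  2 → C
  i=31: D-H = 22 → W
  i=32: O-E = 10 → K
  i=33: V-P =  6 → G
  i=34: O-F =  9 → J
  i=35: C-E = 24 → Y
  i=36: I-M = 22 → W
  i=37: M-M =  0 → A
  i=38: X-V =  2 → C
  i=39: Q-U = 22 → W
  i=40: B-R = 10 → K
  i=41: K-E =  6 → G
  i=42: F-W =  9 → J
  shifts repeat with period 8: KGJYWACW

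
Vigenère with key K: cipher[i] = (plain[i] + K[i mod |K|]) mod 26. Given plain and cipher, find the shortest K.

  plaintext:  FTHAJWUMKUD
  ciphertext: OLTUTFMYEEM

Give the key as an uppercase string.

  i= 0: O-F =  9 → J
  i= 1: L-T = 18 → S
  i= 2: T-H = 12 → M
  i= 3: U-A = 20 → U
  i= 4: T-J = 10 → K
  i= 5: F-W =  9 → J
  i= 6: M-U = 18 → S
  i= 7: Y-M = 12 → M
  i= 8: E-K = 20 → U
  i= 9: E-U = 10 → K
  i=10: M-D =  9 → J
  shifts repeat with period 5: JSMUK

JSMUK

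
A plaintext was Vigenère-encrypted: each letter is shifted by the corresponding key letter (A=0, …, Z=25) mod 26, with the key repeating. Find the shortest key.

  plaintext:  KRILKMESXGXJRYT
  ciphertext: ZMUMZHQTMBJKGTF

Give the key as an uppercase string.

  i= 0: Z-K = 15 → P
  i= 1: M-R = 21 → V
  i= 2: U-I = 12 → M
  i= 3: M-L =  1 → B
  i= 4: Z-K = 15 → P
  i= 5: H-M = 21 → V
  i= 6: Q-E = 12 → M
  i= 7: T-S =  1 → B
  i= 8: M-X = 15 → P
  i= 9: B-G = 21 → V
  i=10: J-X = 12 → M
  i=11: K-J =  1 → B
  i=12: G-R = 15 → P
  i=13: T-Y = 21 → V
  i=14: F-T = 12 → M
  shifts repeat with period 4: PVMB

PVMB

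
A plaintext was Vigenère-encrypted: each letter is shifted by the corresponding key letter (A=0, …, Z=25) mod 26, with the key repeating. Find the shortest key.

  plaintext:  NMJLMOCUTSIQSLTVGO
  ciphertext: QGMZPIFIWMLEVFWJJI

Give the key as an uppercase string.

  i= 0: Q-N =  3 → D
  i= 1: G-M = 20 → U
  i= 2: M-J =  3 → D
  i= 3: Z-L = 14 → O
  i= 4: P-M =  3 → D
  i= 5: I-O = 20 → U
  i= 6: F-C =  3 → D
  i= 7: I-U = 14 → O
  i= 8: W-T =  3 → D
  i= 9: M-S = 20 → U
  i=10: L-I =  3 → D
  i=11: E-Q = 14 → O
  i=12: V-S =  3 → D
  i=13: F-L = 20 → U
  i=14: W-T =  3 → D
  i=15: J-V = 14 → O
  i=16: J-G =  3 → D
  i=17: I-O = 20 → U
  shifts repeat with period 4: DUDO

DUDO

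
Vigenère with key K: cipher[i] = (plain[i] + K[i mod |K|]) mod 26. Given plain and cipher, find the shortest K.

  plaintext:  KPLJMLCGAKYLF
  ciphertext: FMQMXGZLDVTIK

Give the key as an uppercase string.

VXFDL

  i= 0: F-K = 21 → V
  i= 1: M-P = 23 → X
  i= 2: Q-L =  5 → F
  i= 3: M-J =  3 → D
  i= 4: X-M = 11 → L
  i= 5: G-L = 21 → V
  i= 6: Z-C = 23 → X
  i= 7: L-G =  5 → F
  i= 8: D-A =  3 → D
  i= 9: V-K = 11 → L
  i=10: T-Y = 21 → V
  i=11: I-L = 23 → X
  i=12: K-F =  5 → F
  shifts repeat with period 5: VXFDL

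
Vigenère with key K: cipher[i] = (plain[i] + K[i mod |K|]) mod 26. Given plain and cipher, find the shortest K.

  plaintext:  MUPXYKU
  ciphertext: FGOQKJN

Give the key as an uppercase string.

  i= 0: F-M = 19 → T
  i= 1: G-U = 12 → M
  i= 2: O-P = 25 → Z
  i= 3: Q-X = 19 → T
  i= 4: K-Y = 12 → M
  i= 5: J-K = 25 → Z
  i= 6: N-U = 19 → T
  shifts repeat with period 3: TMZ

TMZ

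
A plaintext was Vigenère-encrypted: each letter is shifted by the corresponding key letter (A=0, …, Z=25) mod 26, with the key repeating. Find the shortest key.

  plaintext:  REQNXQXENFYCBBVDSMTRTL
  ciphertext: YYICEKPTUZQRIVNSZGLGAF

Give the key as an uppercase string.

  i= 0: Y-R =  7 → H
  i= 1: Y-E = 20 → U
  i= 2: I-Q = 18 → S
  i= 3: C-N = 15 → P
  i= 4: E-X =  7 → H
  i= 5: K-Q = 20 → U
  i= 6: P-X = 18 → S
  i= 7: T-E = 15 → P
  i= 8: U-N =  7 → H
  i= 9: Z-F = 20 → U
  i=10: Q-Y = 18 → S
  i=11: R-C = 15 → P
  i=12: I-B =  7 → H
  i=13: V-B = 20 → U
  i=14: N-V = 18 → S
  i=15: S-D = 15 → P
  i=16: Z-S =  7 → H
  i=17: G-M = 20 → U
  i=18: L-T = 18 → S
  i=19: G-R = 15 → P
  i=20: A-T =  7 → H
  i=21: F-L = 20 → U
  shifts repeat with period 4: HUSP

HUSP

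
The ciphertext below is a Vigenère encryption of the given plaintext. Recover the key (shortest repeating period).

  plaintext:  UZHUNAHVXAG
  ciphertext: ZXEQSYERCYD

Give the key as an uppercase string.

  i= 0: Z-U =  5 → F
  i= 1: X-Z = 24 → Y
  i= 2: E-H = 23 → X
  i= 3: Q-U = 22 → W
  i= 4: S-N =  5 → F
  i= 5: Y-A = 24 → Y
  i= 6: E-H = 23 → X
  i= 7: R-V = 22 → W
  i= 8: C-X =  5 → F
  i= 9: Y-A = 24 → Y
  i=10: D-G = 23 → X
  shifts repeat with period 4: FYXW

FYXW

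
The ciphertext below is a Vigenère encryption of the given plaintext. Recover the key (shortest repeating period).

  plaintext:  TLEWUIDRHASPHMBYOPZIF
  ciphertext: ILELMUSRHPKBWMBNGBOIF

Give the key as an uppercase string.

  i= 0: I-T = 15 → P
  i= 1: L-L =  0 → A
  i= 2: E-E =  0 → A
  i= 3: L-W = 15 → P
  i= 4: M-U = 18 → S
  i= 5: U-I = 12 → M
  i= 6: S-D = 15 → P
  i= 7: R-R =  0 → A
  i= 8: H-H =  0 → A
  i= 9: P-A = 15 → P
  i=10: K-S = 18 → S
  i=11: B-P = 12 → M
  i=12: W-H = 15 → P
  i=13: M-M =  0 → A
  i=14: B-B =  0 → A
  i=15: N-Y = 15 → P
  i=16: G-O = 18 → S
  i=17: B-P = 12 → M
  i=18: O-Z = 15 → P
  i=19: I-I =  0 → A
  i=20: F-F =  0 → A
  shifts repeat with period 6: PAAPSM

PAAPSM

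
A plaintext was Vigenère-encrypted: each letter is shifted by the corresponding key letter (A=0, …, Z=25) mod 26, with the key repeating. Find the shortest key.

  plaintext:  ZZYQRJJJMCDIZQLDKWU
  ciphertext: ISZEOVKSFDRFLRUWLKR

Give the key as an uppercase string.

JTBOXMB

  i= 0: I-Z =  9 → J
  i= 1: S-Z = 19 → T
  i= 2: Z-Y =  1 → B
  i= 3: E-Q = 14 → O
  i= 4: O-R = 23 → X
  i= 5: V-J = 12 → M
  i= 6: K-J =  1 → B
  i= 7: S-J =  9 → J
  i= 8: F-M = 19 → T
  i= 9: D-C =  1 → B
  i=10: R-D = 14 → O
  i=11: F-I = 23 → X
  i=12: L-Z = 12 → M
  i=13: R-Q =  1 → B
  i=14: U-L =  9 → J
  i=15: W-D = 19 → T
  i=16: L-K =  1 → B
  i=17: K-W = 14 → O
  i=18: R-U = 23 → X
  shifts repeat with period 7: JTBOXMB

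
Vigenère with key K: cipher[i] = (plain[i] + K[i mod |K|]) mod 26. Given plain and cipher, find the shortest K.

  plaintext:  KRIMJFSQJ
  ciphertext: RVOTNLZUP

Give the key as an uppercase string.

HEG

  i= 0: R-K =  7 → H
  i= 1: V-R =  4 → E
  i= 2: O-I =  6 → G
  i= 3: T-M =  7 → H
  i= 4: N-J =  4 → E
  i= 5: L-F =  6 → G
  i= 6: Z-S =  7 → H
  i= 7: U-Q =  4 → E
  i= 8: P-J =  6 → G
  shifts repeat with period 3: HEG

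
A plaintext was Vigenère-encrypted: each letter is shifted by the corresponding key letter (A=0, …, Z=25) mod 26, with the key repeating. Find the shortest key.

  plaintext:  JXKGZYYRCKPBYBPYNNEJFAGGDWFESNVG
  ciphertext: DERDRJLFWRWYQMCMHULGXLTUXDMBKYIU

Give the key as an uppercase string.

UHHXSLNO

  i= 0: D-J = 20 → U
  i= 1: E-X =  7 → H
  i= 2: R-K =  7 → H
  i= 3: D-G = 23 → X
  i= 4: R-Z = 18 → S
  i= 5: J-Y = 11 → L
  i= 6: L-Y = 13 → N
  i= 7: F-R = 14 → O
  i= 8: W-C = 20 → U
  i= 9: R-K =  7 → H
  i=10: W-P =  7 → H
  i=11: Y-B = 23 → X
  i=12: Q-Y = 18 → S
  i=13: M-B = 11 → L
  i=14: C-P = 13 → N
  i=15: M-Y = 14 → O
  i=16: H-N = 20 → U
  i=17: U-N =  7 → H
  i=18: L-E =  7 → H
  i=19: G-J = 23 → X
  i=20: X-F = 18 → S
  i=21: L-A = 11 → L
  i=22: T-G = 13 → N
  i=23: U-G = 14 → O
  i=24: X-D = 20 → U
  i=25: D-W =  7 → H
  i=26: M-F =  7 → H
  i=27: B-E = 23 → X
  i=28: K-S = 18 → S
  i=29: Y-N = 11 → L
  i=30: I-V = 13 → N
  i=31: U-G = 14 → O
  shifts repeat with period 8: UHHXSLNO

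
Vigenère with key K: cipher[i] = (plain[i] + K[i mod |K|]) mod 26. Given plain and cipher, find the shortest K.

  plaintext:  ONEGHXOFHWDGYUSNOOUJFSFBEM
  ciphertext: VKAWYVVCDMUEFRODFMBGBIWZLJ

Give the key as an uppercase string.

HXWQRY

  i= 0: V-O =  7 → H
  i= 1: K-N = 23 → X
  i= 2: A-E = 22 → W
  i= 3: W-G = 16 → Q
  i= 4: Y-H = 17 → R
  i= 5: V-X = 24 → Y
  i= 6: V-O =  7 → H
  i= 7: C-F = 23 → X
  i= 8: D-H = 22 → W
  i= 9: M-W = 16 → Q
  i=10: U-D = 17 → R
  i=11: E-G = 24 → Y
  i=12: F-Y =  7 → H
  i=13: R-U = 23 → X
  i=14: O-S = 22 → W
  i=15: D-N = 16 → Q
  i=16: F-O = 17 → R
  i=17: M-O = 24 → Y
  i=18: B-U =  7 → H
  i=19: G-J = 23 → X
  i=20: B-F = 22 → W
  i=21: I-S = 16 → Q
  i=22: W-F = 17 → R
  i=23: Z-B = 24 → Y
  i=24: L-E =  7 → H
  i=25: J-M = 23 → X
  shifts repeat with period 6: HXWQRY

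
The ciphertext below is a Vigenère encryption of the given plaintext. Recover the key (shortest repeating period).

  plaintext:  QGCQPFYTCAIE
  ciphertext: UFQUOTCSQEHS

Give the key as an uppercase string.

  i= 0: U-Q =  4 → E
  i= 1: F-G = 25 → Z
  i= 2: Q-C = 14 → O
  i= 3: U-Q =  4 → E
  i= 4: O-P = 25 → Z
  i= 5: T-F = 14 → O
  i= 6: C-Y =  4 → E
  i= 7: S-T = 25 → Z
  i= 8: Q-C = 14 → O
  i= 9: E-A =  4 → E
  i=10: H-I = 25 → Z
  i=11: S-E = 14 → O
  shifts repeat with period 3: EZO

EZO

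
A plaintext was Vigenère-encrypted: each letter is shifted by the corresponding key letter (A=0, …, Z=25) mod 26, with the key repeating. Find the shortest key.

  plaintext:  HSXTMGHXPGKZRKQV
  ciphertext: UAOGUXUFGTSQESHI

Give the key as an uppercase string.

  i= 0: U-H = 13 → N
  i= 1: A-S =  8 → I
  i= 2: O-X = 17 → R
  i= 3: G-T = 13 → N
  i= 4: U-M =  8 → I
  i= 5: X-G = 17 → R
  i= 6: U-H = 13 → N
  i= 7: F-X =  8 → I
  i= 8: G-P = 17 → R
  i= 9: T-G = 13 → N
  i=10: S-K =  8 → I
  i=11: Q-Z = 17 → R
  i=12: E-R = 13 → N
  i=13: S-K =  8 → I
  i=14: H-Q = 17 → R
  i=15: I-V = 13 → N
  shifts repeat with period 3: NIR

NIR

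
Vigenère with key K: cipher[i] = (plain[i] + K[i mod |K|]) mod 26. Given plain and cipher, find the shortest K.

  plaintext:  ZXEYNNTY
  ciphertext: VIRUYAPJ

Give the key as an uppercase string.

  i= 0: V-Z = 22 → W
  i= 1: I-X = 11 → L
  i= 2: R-E = 13 → N
  i= 3: U-Y = 22 → W
  i= 4: Y-N = 11 → L
  i= 5: A-N = 13 → N
  i= 6: P-T = 22 → W
  i= 7: J-Y = 11 → L
  shifts repeat with period 3: WLN

WLN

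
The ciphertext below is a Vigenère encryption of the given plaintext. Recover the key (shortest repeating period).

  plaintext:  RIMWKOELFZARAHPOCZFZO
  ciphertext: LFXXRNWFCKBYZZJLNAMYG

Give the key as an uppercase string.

  i= 0: L-R = 20 → U
  i= 1: F-I = 23 → X
  i= 2: X-M = 11 → L
  i= 3: X-W =  1 → B
  i= 4: R-K =  7 → H
  i= 5: N-O = 25 → Z
  i= 6: W-E = 18 → S
  i= 7: F-L = 20 → U
  i= 8: C-F = 23 → X
  i= 9: K-Z = 11 → L
  i=10: B-A =  1 → B
  i=11: Y-R =  7 → H
  i=12: Z-A = 25 → Z
  i=13: Z-H = 18 → S
  i=14: J-P = 20 → U
  i=15: L-O = 23 → X
  i=16: N-C = 11 → L
  i=17: A-Z =  1 → B
  i=18: M-F =  7 → H
  i=19: Y-Z = 25 → Z
  i=20: G-O = 18 → S
  shifts repeat with period 7: UXLBHZS

UXLBHZS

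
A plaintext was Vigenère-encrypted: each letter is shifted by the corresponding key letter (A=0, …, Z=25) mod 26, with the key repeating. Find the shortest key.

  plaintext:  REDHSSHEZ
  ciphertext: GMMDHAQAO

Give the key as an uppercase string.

PIJW

  i= 0: G-R = 15 → P
  i= 1: M-E =  8 → I
  i= 2: M-D =  9 → J
  i= 3: D-H = 22 → W
  i= 4: H-S = 15 → P
  i= 5: A-S =  8 → I
  i= 6: Q-H =  9 → J
  i= 7: A-E = 22 → W
  i= 8: O-Z = 15 → P
  shifts repeat with period 4: PIJW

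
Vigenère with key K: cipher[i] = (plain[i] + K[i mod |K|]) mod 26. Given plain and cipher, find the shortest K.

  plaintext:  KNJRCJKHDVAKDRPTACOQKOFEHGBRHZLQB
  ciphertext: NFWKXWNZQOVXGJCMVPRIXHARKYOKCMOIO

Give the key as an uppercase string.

DSNTVN

  i= 0: N-K =  3 → D
  i= 1: F-N = 18 → S
  i= 2: W-J = 13 → N
  i= 3: K-R = 19 → T
  i= 4: X-C = 21 → V
  i= 5: W-J = 13 → N
  i= 6: N-K =  3 → D
  i= 7: Z-H = 18 → S
  i= 8: Q-D = 13 → N
  i= 9: O-V = 19 → T
  i=10: V-A = 21 → V
  i=11: X-K = 13 → N
  i=12: G-D =  3 → D
  i=13: J-R = 18 → S
  i=14: C-P = 13 → N
  i=15: M-T = 19 → T
  i=16: V-A = 21 → V
  i=17: P-C = 13 → N
  i=18: R-O =  3 → D
  i=19: I-Q = 18 → S
  i=20: X-K = 13 → N
  i=21: H-O = 19 → T
  i=22: A-F = 21 → V
  i=23: R-E = 13 → N
  i=24: K-H =  3 → D
  i=25: Y-G = 18 → S
  i=26: O-B = 13 → N
  i=27: K-R = 19 → T
  i=28: C-H = 21 → V
  i=29: M-Z = 13 → N
  i=30: O-L =  3 → D
  i=31: I-Q = 18 → S
  i=32: O-B = 13 → N
  shifts repeat with period 6: DSNTVN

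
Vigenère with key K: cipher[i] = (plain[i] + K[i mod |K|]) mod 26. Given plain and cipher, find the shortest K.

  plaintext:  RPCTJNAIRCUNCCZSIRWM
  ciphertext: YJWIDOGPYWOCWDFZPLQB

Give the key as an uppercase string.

  i= 0: Y-R =  7 → H
  i= 1: J-P = 20 → U
  i= 2: W-C = 20 → U
  i= 3: I-T = 15 → P
  i= 4: D-J = 20 → U
  i= 5: O-N =  1 → B
  i= 6: G-A =  6 → G
  i= 7: P-I =  7 → H
  i= 8: Y-R =  7 → H
  i= 9: W-C = 20 → U
  i=10: O-U = 20 → U
  i=11: C-N = 15 → P
  i=12: W-C = 20 → U
  i=13: D-C =  1 → B
  i=14: F-Z =  6 → G
  i=15: Z-S =  7 → H
  i=16: P-I =  7 → H
  i=17: L-R = 20 → U
  i=18: Q-W = 20 → U
  i=19: B-M = 15 → P
  shifts repeat with period 8: HUUPUBGH

HUUPUBGH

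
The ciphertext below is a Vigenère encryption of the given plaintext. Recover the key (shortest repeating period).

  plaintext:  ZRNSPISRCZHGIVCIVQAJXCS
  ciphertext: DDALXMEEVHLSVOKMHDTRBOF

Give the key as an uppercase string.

  i= 0: D-Z =  4 → E
  i= 1: D-R = 12 → M
  i= 2: A-N = 13 → N
  i= 3: L-S = 19 → T
  i= 4: X-P =  8 → I
  i= 5: M-I =  4 → E
  i= 6: E-S = 12 → M
  i= 7: E-R = 13 → N
  i= 8: V-C = 19 → T
  i= 9: H-Z =  8 → I
  i=10: L-H =  4 → E
  i=11: S-G = 12 → M
  i=12: V-I = 13 → N
  i=13: O-V = 19 → T
  i=14: K-C =  8 → I
  i=15: M-I =  4 → E
  i=16: H-V = 12 → M
  i=17: D-Q = 13 → N
  i=18: T-A = 19 → T
  i=19: R-J =  8 → I
  i=20: B-X =  4 → E
  i=21: O-C = 12 → M
  i=22: F-S = 13 → N
  shifts repeat with period 5: EMNTI

EMNTI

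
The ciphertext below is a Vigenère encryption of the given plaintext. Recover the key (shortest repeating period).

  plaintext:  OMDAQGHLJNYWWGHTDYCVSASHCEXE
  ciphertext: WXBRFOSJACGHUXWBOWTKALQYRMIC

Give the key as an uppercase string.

ILYRP

  i= 0: W-O =  8 → I
  i= 1: X-M = 11 → L
  i= 2: B-D = 24 → Y
  i= 3: R-A = 17 → R
  i= 4: F-Q = 15 → P
  i= 5: O-G =  8 → I
  i= 6: S-H = 11 → L
  i= 7: J-L = 24 → Y
  i= 8: A-J = 17 → R
  i= 9: C-N = 15 → P
  i=10: G-Y =  8 → I
  i=11: H-W = 11 → L
  i=12: U-W = 24 → Y
  i=13: X-G = 17 → R
  i=14: W-H = 15 → P
  i=15: B-T =  8 → I
  i=16: O-D = 11 → L
  i=17: W-Y = 24 → Y
  i=18: T-C = 17 → R
  i=19: K-V = 15 → P
  i=20: A-S =  8 → I
  i=21: L-A = 11 → L
  i=22: Q-S = 24 → Y
  i=23: Y-H = 17 → R
  i=24: R-C = 15 → P
  i=25: M-E =  8 → I
  i=26: I-X = 11 → L
  i=27: C-E = 24 → Y
  shifts repeat with period 5: ILYRP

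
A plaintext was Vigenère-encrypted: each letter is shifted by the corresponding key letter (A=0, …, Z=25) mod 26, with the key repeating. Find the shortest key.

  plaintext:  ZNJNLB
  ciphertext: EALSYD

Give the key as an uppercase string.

  i= 0: E-Z =  5 → F
  i= 1: A-N = 13 → N
  i= 2: L-J =  2 → C
  i= 3: S-N =  5 → F
  i= 4: Y-L = 13 → N
  i= 5: D-B =  2 → C
  shifts repeat with period 3: FNC

FNC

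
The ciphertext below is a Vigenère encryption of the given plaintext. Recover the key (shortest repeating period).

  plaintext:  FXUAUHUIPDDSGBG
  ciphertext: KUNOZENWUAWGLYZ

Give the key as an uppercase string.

  i= 0: K-F =  5 → F
  i= 1: U-X = 23 → X
  i= 2: N-U = 19 → T
  i= 3: O-A = 14 → O
  i= 4: Z-U =  5 → F
  i= 5: E-H = 23 → X
  i= 6: N-U = 19 → T
  i= 7: W-I = 14 → O
  i= 8: U-P =  5 → F
  i= 9: A-D = 23 → X
  i=10: W-D = 19 → T
  i=11: G-S = 14 → O
  i=12: L-G =  5 → F
  i=13: Y-B = 23 → X
  i=14: Z-G = 19 → T
  shifts repeat with period 4: FXTO

FXTO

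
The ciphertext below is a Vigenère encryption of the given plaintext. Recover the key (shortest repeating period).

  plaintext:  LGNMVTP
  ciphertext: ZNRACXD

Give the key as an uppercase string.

OHE

  i= 0: Z-L = 14 → O
  i= 1: N-G =  7 → H
  i= 2: R-N =  4 → E
  i= 3: A-M = 14 → O
  i= 4: C-V =  7 → H
  i= 5: X-T =  4 → E
  i= 6: D-P = 14 → O
  shifts repeat with period 3: OHE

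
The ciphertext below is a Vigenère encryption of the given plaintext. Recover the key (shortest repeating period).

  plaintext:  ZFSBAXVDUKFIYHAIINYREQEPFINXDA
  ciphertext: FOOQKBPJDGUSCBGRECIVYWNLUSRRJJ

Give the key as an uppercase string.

  i= 0: F-Z =  6 → G
  i= 1: O-F =  9 → J
  i= 2: O-S = 22 → W
  i= 3: Q-B = 15 → P
  i= 4: K-A = 10 → K
  i= 5: B-X =  4 → E
  i= 6: P-V = 20 → U
  i= 7: J-D =  6 → G
  i= 8: D-U =  9 → J
  i= 9: G-K = 22 → W
  i=10: U-F = 15 → P
  i=11: S-I = 10 → K
  i=12: C-Y =  4 → E
  i=13: B-H = 20 → U
  i=14: G-A =  6 → G
  i=15: R-I =  9 → J
  i=16: E-I = 22 → W
  i=17: C-N = 15 → P
  i=18: I-Y = 10 → K
  i=19: V-R =  4 → E
  i=20: Y-E = 20 → U
  i=21: W-Q =  6 → G
  i=22: N-E =  9 → J
  i=23: L-P = 22 → W
  i=24: U-F = 15 → P
  i=25: S-I = 10 → K
  i=26: R-N =  4 → E
  i=27: R-X = 20 → U
  i=28: J-D =  6 → G
  i=29: J-A =  9 → J
  shifts repeat with period 7: GJWPKEU

GJWPKEU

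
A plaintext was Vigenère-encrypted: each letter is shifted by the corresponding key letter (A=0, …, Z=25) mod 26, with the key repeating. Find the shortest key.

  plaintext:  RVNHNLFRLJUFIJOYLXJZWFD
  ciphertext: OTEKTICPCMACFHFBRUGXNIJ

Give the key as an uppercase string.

  i= 0: O-R = 23 → X
  i= 1: T-V = 24 → Y
  i= 2: E-N = 17 → R
  i= 3: K-H =  3 → D
  i= 4: T-N =  6 → G
  i= 5: I-L = 23 → X
  i= 6: C-F = 23 → X
  i= 7: P-R = 24 → Y
  i= 8: C-L = 17 → R
  i= 9: M-J =  3 → D
  i=10: A-U =  6 → G
  i=11: C-F = 23 → X
  i=12: F-I = 23 → X
  i=13: H-J = 24 → Y
  i=14: F-O = 17 → R
  i=15: B-Y =  3 → D
  i=16: R-L =  6 → G
  i=17: U-X = 23 → X
  i=18: G-J = 23 → X
  i=19: X-Z = 24 → Y
  i=20: N-W = 17 → R
  i=21: I-F =  3 → D
  i=22: J-D =  6 → G
  shifts repeat with period 6: XYRDGX

XYRDGX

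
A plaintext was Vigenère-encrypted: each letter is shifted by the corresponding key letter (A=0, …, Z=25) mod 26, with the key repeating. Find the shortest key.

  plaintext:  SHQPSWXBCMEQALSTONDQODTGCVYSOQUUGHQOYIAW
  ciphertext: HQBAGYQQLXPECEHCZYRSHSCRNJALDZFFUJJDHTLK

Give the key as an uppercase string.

  i= 0: H-S = 15 → P
  i= 1: Q-H =  9 → J
  i= 2: B-Q = 11 → L
  i= 3: A-P = 11 → L
  i= 4: G-S = 14 → O
  i= 5: Y-W =  2 → C
  i= 6: Q-X = 19 → T
  i= 7: Q-B = 15 → P
  i= 8: L-C =  9 → J
  i= 9: X-M = 11 → L
  i=10: P-E = 11 → L
  i=11: E-Q = 14 → O
  i=12: C-A =  2 → C
  i=13: E-L = 19 → T
  i=14: H-S = 15 → P
  i=15: C-T =  9 → J
  i=16: Z-O = 11 → L
  i=17: Y-N = 11 → L
  i=18: R-D = 14 → O
  i=19: S-Q =  2 → C
  i=20: H-O = 19 → T
  i=21: S-D = 15 → P
  i=22: C-T =  9 → J
  i=23: R-G = 11 → L
  i=24: N-C = 11 → L
  i=25: J-V = 14 → O
  i=26: A-Y =  2 → C
  i=27: L-S = 19 → T
  i=28: D-O = 15 → P
  i=29: Z-Q =  9 → J
  i=30: F-U = 11 → L
  i=31: F-U = 11 → L
  i=32: U-G = 14 → O
  i=33: J-H =  2 → C
  i=34: J-Q = 19 → T
  i=35: D-O = 15 → P
  i=36: H-Y =  9 → J
  i=37: T-I = 11 → L
  i=38: L-A = 11 → L
  i=39: K-W = 14 → O
  shifts repeat with period 7: PJLLOCT

PJLLOCT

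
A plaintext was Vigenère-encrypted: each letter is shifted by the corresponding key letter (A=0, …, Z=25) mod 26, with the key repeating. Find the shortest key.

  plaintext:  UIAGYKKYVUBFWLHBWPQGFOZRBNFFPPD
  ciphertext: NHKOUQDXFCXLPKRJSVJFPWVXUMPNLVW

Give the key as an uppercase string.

TZKIWG

  i= 0: N-U = 19 → T
  i= 1: H-I = 25 → Z
  i= 2: K-A = 10 → K
  i= 3: O-G =  8 → I
  i= 4: U-Y = 22 → W
  i= 5: Q-K =  6 → G
  i= 6: D-K = 19 → T
  i= 7: X-Y = 25 → Z
  i= 8: F-V = 10 → K
  i= 9: C-U =  8 → I
  i=10: X-B = 22 → W
  i=11: L-F =  6 → G
  i=12: P-W = 19 → T
  i=13: K-L = 25 → Z
  i=14: R-H = 10 → K
  i=15: J-B =  8 → I
  i=16: S-W = 22 → W
  i=17: V-P =  6 → G
  i=18: J-Q = 19 → T
  i=19: F-G = 25 → Z
  i=20: P-F = 10 → K
  i=21: W-O =  8 → I
  i=22: V-Z = 22 → W
  i=23: X-R =  6 → G
  i=24: U-B = 19 → T
  i=25: M-N = 25 → Z
  i=26: P-F = 10 → K
  i=27: N-F =  8 → I
  i=28: L-P = 22 → W
  i=29: V-P =  6 → G
  i=30: W-D = 19 → T
  shifts repeat with period 6: TZKIWG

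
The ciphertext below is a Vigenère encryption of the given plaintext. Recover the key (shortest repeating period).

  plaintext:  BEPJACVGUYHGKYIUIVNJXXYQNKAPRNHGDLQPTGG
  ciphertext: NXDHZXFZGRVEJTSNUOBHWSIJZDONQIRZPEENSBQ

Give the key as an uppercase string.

MTOYZVKT

  i= 0: N-B = 12 → M
  i= 1: X-E = 19 → T
  i= 2: D-P = 14 → O
  i= 3: H-J = 24 → Y
  i= 4: Z-A = 25 → Z
  i= 5: X-C = 21 → V
  i= 6: F-V = 10 → K
  i= 7: Z-G = 19 → T
  i= 8: G-U = 12 → M
  i= 9: R-Y = 19 → T
  i=10: V-H = 14 → O
  i=11: E-G = 24 → Y
  i=12: J-K = 25 → Z
  i=13: T-Y = 21 → V
  i=14: S-I = 10 → K
  i=15: N-U = 19 → T
  i=16: U-I = 12 → M
  i=17: O-V = 19 → T
  i=18: B-N = 14 → O
  i=19: H-J = 24 → Y
  i=20: W-X = 25 → Z
  i=21: S-X = 21 → V
  i=22: I-Y = 10 → K
  i=23: J-Q = 19 → T
  i=24: Z-N = 12 → M
  i=25: D-K = 19 → T
  i=26: O-A = 14 → O
  i=27: N-P = 24 → Y
  i=28: Q-R = 25 → Z
  i=29: I-N = 21 → V
  i=30: R-H = 10 → K
  i=31: Z-G = 19 → T
  i=32: P-D = 12 → M
  i=33: E-L = 19 → T
  i=34: E-Q = 14 → O
  i=35: N-P = 24 → Y
  i=36: S-T = 25 → Z
  i=37: B-G = 21 → V
  i=38: Q-G = 10 → K
  shifts repeat with period 8: MTOYZVKT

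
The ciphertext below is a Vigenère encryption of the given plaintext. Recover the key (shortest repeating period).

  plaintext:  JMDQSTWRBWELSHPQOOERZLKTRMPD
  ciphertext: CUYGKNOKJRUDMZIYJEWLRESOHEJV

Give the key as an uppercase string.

TIVQSUS

  i= 0: C-J = 19 → T
  i= 1: U-M =  8 → I
  i= 2: Y-D = 21 → V
  i= 3: G-Q = 16 → Q
  i= 4: K-S = 18 → S
  i= 5: N-T = 20 → U
  i= 6: O-W = 18 → S
  i= 7: K-R = 19 → T
  i= 8: J-B =  8 → I
  i= 9: R-W = 21 → V
  i=10: U-E = 16 → Q
  i=11: D-L = 18 → S
  i=12: M-S = 20 → U
  i=13: Z-H = 18 → S
  i=14: I-P = 19 → T
  i=15: Y-Q =  8 → I
  i=16: J-O = 21 → V
  i=17: E-O = 16 → Q
  i=18: W-E = 18 → S
  i=19: L-R = 20 → U
  i=20: R-Z = 18 → S
  i=21: E-L = 19 → T
  i=22: S-K =  8 → I
  i=23: O-T = 21 → V
  i=24: H-R = 16 → Q
  i=25: E-M = 18 → S
  i=26: J-P = 20 → U
  i=27: V-D = 18 → S
  shifts repeat with period 7: TIVQSUS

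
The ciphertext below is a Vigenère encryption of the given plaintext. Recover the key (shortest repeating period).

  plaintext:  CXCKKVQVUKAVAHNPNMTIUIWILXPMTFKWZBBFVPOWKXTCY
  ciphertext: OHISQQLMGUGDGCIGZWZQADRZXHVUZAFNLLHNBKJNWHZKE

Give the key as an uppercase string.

MKGIGVVR

  i= 0: O-C = 12 → M
  i= 1: H-X = 10 → K
  i= 2: I-C =  6 → G
  i= 3: S-K =  8 → I
  i= 4: Q-K =  6 → G
  i= 5: Q-V = 21 → V
  i= 6: L-Q = 21 → V
  i= 7: M-V = 17 → R
  i= 8: G-U = 12 → M
  i= 9: U-K = 10 → K
  i=10: G-A =  6 → G
  i=11: D-V =  8 → I
  i=12: G-A =  6 → G
  i=13: C-H = 21 → V
  i=14: I-N = 21 → V
  i=15: G-P = 17 → R
  i=16: Z-N = 12 → M
  i=17: W-M = 10 → K
  i=18: Z-T =  6 → G
  i=19: Q-I =  8 → I
  i=20: A-U =  6 → G
  i=21: D-I = 21 → V
  i=22: R-W = 21 → V
  i=23: Z-I = 17 → R
  i=24: X-L = 12 → M
  i=25: H-X = 10 → K
  i=26: V-P =  6 → G
  i=27: U-M =  8 → I
  i=28: Z-T =  6 → G
  i=29: A-F = 21 → V
  i=30: F-K = 21 → V
  i=31: N-W = 17 → R
  i=32: L-Z = 12 → M
  i=33: L-B = 10 → K
  i=34: H-B =  6 → G
  i=35: N-F =  8 → I
  i=36: B-V =  6 → G
  i=37: K-P = 21 → V
  i=38: J-O = 21 → V
  i=39: N-W = 17 → R
  i=40: W-K = 12 → M
  i=41: H-X = 10 → K
  i=42: Z-T =  6 → G
  i=43: K-C =  8 → I
  i=44: E-Y =  6 → G
  shifts repeat with period 8: MKGIGVVR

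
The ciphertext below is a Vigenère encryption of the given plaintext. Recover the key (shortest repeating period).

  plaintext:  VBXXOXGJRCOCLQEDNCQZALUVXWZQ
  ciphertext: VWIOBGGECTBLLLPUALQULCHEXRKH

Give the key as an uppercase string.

AVLRNJ

  i= 0: V-V =  0 → A
  i= 1: W-B = 21 → V
  i= 2: I-X = 11 → L
  i= 3: O-X = 17 → R
  i= 4: B-O = 13 → N
  i= 5: G-X =  9 → J
  i= 6: G-G =  0 → A
  i= 7: E-J = 21 → V
  i= 8: C-R = 11 → L
  i= 9: T-C = 17 → R
  i=10: B-O = 13 → N
  i=11: L-C =  9 → J
  i=12: L-L =  0 → A
  i=13: L-Q = 21 → V
  i=14: P-E = 11 → L
  i=15: U-D = 17 → R
  i=16: A-N = 13 → N
  i=17: L-C =  9 → J
  i=18: Q-Q =  0 → A
  i=19: U-Z = 21 → V
  i=20: L-A = 11 → L
  i=21: C-L = 17 → R
  i=22: H-U = 13 → N
  i=23: E-V =  9 → J
  i=24: X-X =  0 → A
  i=25: R-W = 21 → V
  i=26: K-Z = 11 → L
  i=27: H-Q = 17 → R
  shifts repeat with period 6: AVLRNJ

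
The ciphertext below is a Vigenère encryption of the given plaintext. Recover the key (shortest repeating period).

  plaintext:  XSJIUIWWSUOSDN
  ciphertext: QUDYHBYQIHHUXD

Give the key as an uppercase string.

TCUQN

  i= 0: Q-X = 19 → T
  i= 1: U-S =  2 → C
  i= 2: D-J = 20 → U
  i= 3: Y-I = 16 → Q
  i= 4: H-U = 13 → N
  i= 5: B-I = 19 → T
  i= 6: Y-W =  2 → C
  i= 7: Q-W = 20 → U
  i= 8: I-S = 16 → Q
  i= 9: H-U = 13 → N
  i=10: H-O = 19 → T
  i=11: U-S =  2 → C
  i=12: X-D = 20 → U
  i=13: D-N = 16 → Q
  shifts repeat with period 5: TCUQN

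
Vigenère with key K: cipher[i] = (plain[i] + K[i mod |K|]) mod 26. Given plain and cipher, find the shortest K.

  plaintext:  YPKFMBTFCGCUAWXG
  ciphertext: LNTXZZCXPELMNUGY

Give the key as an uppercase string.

  i= 0: L-Y = 13 → N
  i= 1: N-P = 24 → Y
  i= 2: T-K =  9 → J
  i= 3: X-F = 18 → S
  i= 4: Z-M = 13 → N
  i= 5: Z-B = 24 → Y
  i= 6: C-T =  9 → J
  i= 7: X-F = 18 → S
  i= 8: P-C = 13 → N
  i= 9: E-G = 24 → Y
  i=10: L-C =  9 → J
  i=11: M-U = 18 → S
  i=12: N-A = 13 → N
  i=13: U-W = 24 → Y
  i=14: G-X =  9 → J
  i=15: Y-G = 18 → S
  shifts repeat with period 4: NYJS

NYJS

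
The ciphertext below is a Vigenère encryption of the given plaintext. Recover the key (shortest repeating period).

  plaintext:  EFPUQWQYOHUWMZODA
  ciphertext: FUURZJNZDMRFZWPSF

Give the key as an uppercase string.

  i= 0: F-E =  1 → B
  i= 1: U-F = 15 → P
  i= 2: U-P =  5 → F
  i= 3: R-U = 23 → X
  i= 4: Z-Q =  9 → J
  i= 5: J-W = 13 → N
  i= 6: N-Q = 23 → X
  i= 7: Z-Y =  1 → B
  i= 8: D-O = 15 → P
  i= 9: M-H =  5 → F
  i=10: R-U = 23 → X
  i=11: F-W =  9 → J
  i=12: Z-M = 13 → N
  i=13: W-Z = 23 → X
  i=14: P-O =  1 → B
  i=15: S-D = 15 → P
  i=16: F-A =  5 → F
  shifts repeat with period 7: BPFXJNX

BPFXJNX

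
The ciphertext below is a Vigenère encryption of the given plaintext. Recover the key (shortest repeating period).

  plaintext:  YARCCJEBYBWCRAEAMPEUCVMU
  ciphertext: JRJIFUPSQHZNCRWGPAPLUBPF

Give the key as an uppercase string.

LRSGDL

  i= 0: J-Y = 11 → L
  i= 1: R-A = 17 → R
  i= 2: J-R = 18 → S
  i= 3: I-C =  6 → G
  i= 4: F-C =  3 → D
  i= 5: U-J = 11 → L
  i= 6: P-E = 11 → L
  i= 7: S-B = 17 → R
  i= 8: Q-Y = 18 → S
  i= 9: H-B =  6 → G
  i=10: Z-W =  3 → D
  i=11: N-C = 11 → L
  i=12: C-R = 11 → L
  i=13: R-A = 17 → R
  i=14: W-E = 18 → S
  i=15: G-A =  6 → G
  i=16: P-M =  3 → D
  i=17: A-P = 11 → L
  i=18: P-E = 11 → L
  i=19: L-U = 17 → R
  i=20: U-C = 18 → S
  i=21: B-V =  6 → G
  i=22: P-M =  3 → D
  i=23: F-U = 11 → L
  shifts repeat with period 6: LRSGDL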